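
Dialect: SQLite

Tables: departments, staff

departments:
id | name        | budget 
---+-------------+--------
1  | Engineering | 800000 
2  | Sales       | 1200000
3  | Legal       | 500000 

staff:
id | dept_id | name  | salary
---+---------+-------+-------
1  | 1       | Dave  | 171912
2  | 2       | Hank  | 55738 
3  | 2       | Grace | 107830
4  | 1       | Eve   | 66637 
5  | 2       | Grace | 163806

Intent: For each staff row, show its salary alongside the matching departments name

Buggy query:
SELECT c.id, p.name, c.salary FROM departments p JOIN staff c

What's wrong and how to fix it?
Bug: Missing join condition: each staff row is matched to all departments rows instead of just its own

Fix: Add ON c.dept_id = p.id to the JOIN

Corrected query:
SELECT c.id, p.name, c.salary FROM departments p JOIN staff c ON c.dept_id = p.id

Result:
id | name        | salary
---+-------------+-------
1  | Engineering | 171912
2  | Sales       | 55738 
3  | Sales       | 107830
4  | Engineering | 66637 
5  | Sales       | 163806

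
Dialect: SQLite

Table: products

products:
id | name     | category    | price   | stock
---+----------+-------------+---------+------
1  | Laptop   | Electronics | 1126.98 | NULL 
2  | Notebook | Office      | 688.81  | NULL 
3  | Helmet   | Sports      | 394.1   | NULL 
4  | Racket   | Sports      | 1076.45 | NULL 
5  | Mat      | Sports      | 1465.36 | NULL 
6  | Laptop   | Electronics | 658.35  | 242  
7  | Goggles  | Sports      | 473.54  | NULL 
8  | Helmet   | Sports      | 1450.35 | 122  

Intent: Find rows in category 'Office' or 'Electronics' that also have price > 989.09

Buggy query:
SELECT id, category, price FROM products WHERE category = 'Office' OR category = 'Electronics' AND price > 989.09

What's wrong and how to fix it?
Bug: AND binds tighter than OR, so this parses as category = 'Office' OR (category = 'Electronics' AND price > 989.09)

Fix: Add parentheses around the OR so the AND applies to both alternatives

Corrected query:
SELECT id, category, price FROM products WHERE (category = 'Office' OR category = 'Electronics') AND price > 989.09

Result:
id | category    | price  
---+-------------+--------
1  | Electronics | 1126.98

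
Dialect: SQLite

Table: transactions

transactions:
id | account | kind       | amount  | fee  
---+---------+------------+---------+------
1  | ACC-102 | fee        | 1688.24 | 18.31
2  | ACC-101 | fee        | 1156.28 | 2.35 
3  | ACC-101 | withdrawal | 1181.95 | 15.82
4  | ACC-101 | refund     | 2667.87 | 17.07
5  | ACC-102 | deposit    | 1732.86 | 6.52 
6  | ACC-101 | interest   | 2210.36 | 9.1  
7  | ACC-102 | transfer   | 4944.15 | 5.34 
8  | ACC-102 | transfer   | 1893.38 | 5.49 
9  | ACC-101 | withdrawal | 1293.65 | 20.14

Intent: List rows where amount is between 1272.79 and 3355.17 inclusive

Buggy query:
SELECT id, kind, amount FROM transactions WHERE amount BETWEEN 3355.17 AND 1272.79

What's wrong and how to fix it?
Bug: The bounds are reversed; BETWEEN a AND b requires a <= b to match anything

Fix: Swap the bounds so the smaller value comes first

Corrected query:
SELECT id, kind, amount FROM transactions WHERE amount BETWEEN 1272.79 AND 3355.17

Result:
id | kind       | amount 
---+------------+--------
1  | fee        | 1688.24
4  | refund     | 2667.87
5  | deposit    | 1732.86
6  | interest   | 2210.36
8  | transfer   | 1893.38
9  | withdrawal | 1293.65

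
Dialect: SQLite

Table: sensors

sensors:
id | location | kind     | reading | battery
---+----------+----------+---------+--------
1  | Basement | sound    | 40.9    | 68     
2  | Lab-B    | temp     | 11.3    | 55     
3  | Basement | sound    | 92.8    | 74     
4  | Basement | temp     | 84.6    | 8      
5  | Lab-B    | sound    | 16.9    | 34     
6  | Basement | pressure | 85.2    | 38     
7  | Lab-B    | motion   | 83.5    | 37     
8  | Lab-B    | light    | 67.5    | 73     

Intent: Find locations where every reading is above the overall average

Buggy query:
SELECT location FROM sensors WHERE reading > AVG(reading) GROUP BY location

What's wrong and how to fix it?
Bug: AVG() is an aggregate; it can't sit directly in WHERE

Fix: Use a subquery for AVG and a HAVING MIN(...) filter so the condition holds for every row in the group

Corrected query:
SELECT location FROM sensors GROUP BY location HAVING MIN(reading) > (SELECT AVG(reading) FROM sensors)

Result:
(no rows)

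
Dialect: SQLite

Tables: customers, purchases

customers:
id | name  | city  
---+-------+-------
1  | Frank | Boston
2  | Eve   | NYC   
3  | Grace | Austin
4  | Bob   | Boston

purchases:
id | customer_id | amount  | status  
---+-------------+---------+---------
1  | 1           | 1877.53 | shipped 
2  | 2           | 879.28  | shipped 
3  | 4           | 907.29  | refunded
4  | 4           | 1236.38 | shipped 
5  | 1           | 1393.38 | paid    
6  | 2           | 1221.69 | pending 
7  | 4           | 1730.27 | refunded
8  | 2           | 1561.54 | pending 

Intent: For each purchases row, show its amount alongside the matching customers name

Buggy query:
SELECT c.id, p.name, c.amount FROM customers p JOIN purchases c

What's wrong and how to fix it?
Bug: JOIN with no ON clause produces a cartesian product; every purchases row pairs with every customers row

Fix: Add ON c.customer_id = p.id to the JOIN

Corrected query:
SELECT c.id, p.name, c.amount FROM customers p JOIN purchases c ON c.customer_id = p.id

Result:
id | name  | amount 
---+-------+--------
1  | Frank | 1877.53
2  | Eve   | 879.28 
3  | Bob   | 907.29 
4  | Bob   | 1236.38
5  | Frank | 1393.38
6  | Eve   | 1221.69
7  | Bob   | 1730.27
8  | Eve   | 1561.54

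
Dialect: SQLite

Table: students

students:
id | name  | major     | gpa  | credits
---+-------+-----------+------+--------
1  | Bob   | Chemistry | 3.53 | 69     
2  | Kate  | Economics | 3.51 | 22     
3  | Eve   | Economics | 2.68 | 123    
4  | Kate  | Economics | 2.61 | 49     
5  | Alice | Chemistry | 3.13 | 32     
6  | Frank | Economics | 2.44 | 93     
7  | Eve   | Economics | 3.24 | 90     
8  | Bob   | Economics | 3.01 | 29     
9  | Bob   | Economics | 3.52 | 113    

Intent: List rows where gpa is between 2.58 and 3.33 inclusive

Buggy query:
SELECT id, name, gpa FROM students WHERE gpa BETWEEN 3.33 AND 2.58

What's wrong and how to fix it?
Bug: The bounds are reversed; BETWEEN a AND b requires a <= b to match anything

Fix: Swap the bounds so the smaller value comes first

Corrected query:
SELECT id, name, gpa FROM students WHERE gpa BETWEEN 2.58 AND 3.33

Result:
id | name  | gpa 
---+-------+-----
3  | Eve   | 2.68
4  | Kate  | 2.61
5  | Alice | 3.13
7  | Eve   | 3.24
8  | Bob   | 3.01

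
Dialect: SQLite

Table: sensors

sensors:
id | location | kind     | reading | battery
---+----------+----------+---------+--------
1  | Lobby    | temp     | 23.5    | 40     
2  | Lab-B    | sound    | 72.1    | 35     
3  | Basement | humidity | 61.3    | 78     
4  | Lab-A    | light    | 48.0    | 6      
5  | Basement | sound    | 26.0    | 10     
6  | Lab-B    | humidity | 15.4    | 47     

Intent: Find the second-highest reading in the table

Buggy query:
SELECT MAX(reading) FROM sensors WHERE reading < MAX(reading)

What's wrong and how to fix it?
Bug: The inner MAX is an aggregate inside WHERE, which is not allowed

Fix: Put the inner MAX in a scalar subquery

Corrected query:
SELECT MAX(reading) FROM sensors WHERE reading < (SELECT MAX(reading) FROM sensors)

Result:
MAX(reading)
------------
61.3        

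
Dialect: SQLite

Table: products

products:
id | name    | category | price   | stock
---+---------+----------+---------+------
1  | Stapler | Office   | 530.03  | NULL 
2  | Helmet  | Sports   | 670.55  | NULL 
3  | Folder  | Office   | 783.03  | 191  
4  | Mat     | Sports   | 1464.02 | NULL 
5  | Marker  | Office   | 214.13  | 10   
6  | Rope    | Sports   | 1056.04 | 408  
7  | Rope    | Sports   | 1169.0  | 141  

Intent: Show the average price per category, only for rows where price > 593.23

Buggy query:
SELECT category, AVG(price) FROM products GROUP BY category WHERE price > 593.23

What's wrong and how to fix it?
Bug: Row-level WHERE must come before GROUP BY in the clause order

Fix: Move the WHERE clause before GROUP BY

Corrected query:
SELECT category, AVG(price) FROM products WHERE price > 593.23 GROUP BY category

Result:
category | AVG(price)
---------+-----------
Office   | 783.03    
Sports   | 1089.9025 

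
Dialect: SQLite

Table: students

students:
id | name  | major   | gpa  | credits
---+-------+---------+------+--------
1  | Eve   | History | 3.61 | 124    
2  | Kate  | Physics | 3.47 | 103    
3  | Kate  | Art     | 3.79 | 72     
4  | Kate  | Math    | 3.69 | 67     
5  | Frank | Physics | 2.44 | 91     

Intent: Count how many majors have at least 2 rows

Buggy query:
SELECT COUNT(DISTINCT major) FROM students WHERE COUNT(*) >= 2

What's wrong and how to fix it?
Bug: COUNT(*) cannot appear in WHERE; the per-group count doesn't exist yet

Fix: Use a subquery that GROUPs and filters with HAVING, then count its rows

Corrected query:
SELECT COUNT(*) FROM (SELECT major FROM students GROUP BY major HAVING COUNT(*) >= 2)

Result:
COUNT(*)
--------
1       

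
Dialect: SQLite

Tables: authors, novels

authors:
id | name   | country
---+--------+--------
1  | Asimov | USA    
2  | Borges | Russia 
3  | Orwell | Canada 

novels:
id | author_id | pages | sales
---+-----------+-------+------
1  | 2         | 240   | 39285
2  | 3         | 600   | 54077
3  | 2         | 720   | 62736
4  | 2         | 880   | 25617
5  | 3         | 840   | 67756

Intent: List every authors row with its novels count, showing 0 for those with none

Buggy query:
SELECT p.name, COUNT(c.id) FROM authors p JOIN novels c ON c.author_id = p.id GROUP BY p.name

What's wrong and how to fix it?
Bug: An inner join excludes parents with zero children

Fix: Switch to LEFT JOIN to retain unmatched parent rows

Corrected query:
SELECT p.name, COUNT(c.id) FROM authors p LEFT JOIN novels c ON c.author_id = p.id GROUP BY p.name

Result:
name   | COUNT(c.id)
-------+------------
Asimov | 0          
Borges | 3          
Orwell | 2          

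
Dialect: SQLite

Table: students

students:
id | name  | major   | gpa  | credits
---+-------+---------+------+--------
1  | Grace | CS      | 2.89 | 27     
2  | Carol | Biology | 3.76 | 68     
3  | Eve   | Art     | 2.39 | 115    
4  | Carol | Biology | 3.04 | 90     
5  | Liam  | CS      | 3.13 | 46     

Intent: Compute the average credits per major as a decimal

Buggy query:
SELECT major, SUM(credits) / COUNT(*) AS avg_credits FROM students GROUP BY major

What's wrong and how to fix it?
Bug: Both operands are integers, so '/' performs integer division and truncates

Fix: Cast one side to REAL so the division keeps the fractional part

Corrected query:
SELECT major, SUM(credits) * 1.0 / COUNT(*) AS avg_credits FROM students GROUP BY major

Result:
major   | avg_credits
--------+------------
Art     | 115        
Biology | 79         
CS      | 36.5       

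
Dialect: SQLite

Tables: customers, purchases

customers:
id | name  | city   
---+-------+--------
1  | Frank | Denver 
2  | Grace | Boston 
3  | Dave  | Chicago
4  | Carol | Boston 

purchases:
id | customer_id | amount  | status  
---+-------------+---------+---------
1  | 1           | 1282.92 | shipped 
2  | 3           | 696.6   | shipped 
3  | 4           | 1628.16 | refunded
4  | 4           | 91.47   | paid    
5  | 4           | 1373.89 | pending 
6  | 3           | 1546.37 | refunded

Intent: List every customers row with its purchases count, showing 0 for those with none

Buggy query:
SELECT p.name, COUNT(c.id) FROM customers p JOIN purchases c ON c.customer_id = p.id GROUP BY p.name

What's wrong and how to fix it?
Bug: An inner join excludes parents with zero children

Fix: Use LEFT JOIN so parents without children still appear (COUNT(c.id) gives 0)

Corrected query:
SELECT p.name, COUNT(c.id) FROM customers p LEFT JOIN purchases c ON c.customer_id = p.id GROUP BY p.name

Result:
name  | COUNT(c.id)
------+------------
Carol | 3          
Dave  | 2          
Frank | 1          
Grace | 0          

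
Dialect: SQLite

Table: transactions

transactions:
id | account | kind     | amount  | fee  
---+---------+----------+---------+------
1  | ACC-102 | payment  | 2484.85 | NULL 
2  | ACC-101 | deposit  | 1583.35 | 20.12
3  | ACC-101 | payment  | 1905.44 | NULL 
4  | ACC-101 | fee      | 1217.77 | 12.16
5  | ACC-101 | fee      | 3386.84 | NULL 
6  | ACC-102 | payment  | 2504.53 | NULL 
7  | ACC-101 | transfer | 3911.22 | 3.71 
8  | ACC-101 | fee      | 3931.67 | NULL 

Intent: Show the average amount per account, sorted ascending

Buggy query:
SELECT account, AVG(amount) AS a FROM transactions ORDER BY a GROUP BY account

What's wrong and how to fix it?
Bug: GROUP BY must precede ORDER BY

Fix: Reorder: SELECT … FROM … GROUP BY … ORDER BY …

Corrected query:
SELECT account, AVG(amount) AS a FROM transactions GROUP BY account ORDER BY a

Result:
account | a          
--------+------------
ACC-102 | 2494.69    
ACC-101 | 2656.048333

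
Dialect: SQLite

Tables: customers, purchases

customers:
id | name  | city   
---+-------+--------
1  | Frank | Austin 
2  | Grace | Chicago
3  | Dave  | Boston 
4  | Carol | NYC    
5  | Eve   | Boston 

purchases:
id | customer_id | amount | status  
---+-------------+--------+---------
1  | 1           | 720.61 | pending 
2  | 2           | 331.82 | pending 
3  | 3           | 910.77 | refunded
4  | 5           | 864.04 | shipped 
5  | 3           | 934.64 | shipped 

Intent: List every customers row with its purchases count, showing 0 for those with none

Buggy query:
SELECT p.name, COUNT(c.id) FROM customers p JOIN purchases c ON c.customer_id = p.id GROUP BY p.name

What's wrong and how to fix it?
Bug: INNER JOIN drops customers rows that have no matching purchases rows

Fix: Use LEFT JOIN so parents without children still appear (COUNT(c.id) gives 0)

Corrected query:
SELECT p.name, COUNT(c.id) FROM customers p LEFT JOIN purchases c ON c.customer_id = p.id GROUP BY p.name

Result:
name  | COUNT(c.id)
------+------------
Carol | 0          
Dave  | 2          
Eve   | 1          
Frank | 1          
Grace | 1          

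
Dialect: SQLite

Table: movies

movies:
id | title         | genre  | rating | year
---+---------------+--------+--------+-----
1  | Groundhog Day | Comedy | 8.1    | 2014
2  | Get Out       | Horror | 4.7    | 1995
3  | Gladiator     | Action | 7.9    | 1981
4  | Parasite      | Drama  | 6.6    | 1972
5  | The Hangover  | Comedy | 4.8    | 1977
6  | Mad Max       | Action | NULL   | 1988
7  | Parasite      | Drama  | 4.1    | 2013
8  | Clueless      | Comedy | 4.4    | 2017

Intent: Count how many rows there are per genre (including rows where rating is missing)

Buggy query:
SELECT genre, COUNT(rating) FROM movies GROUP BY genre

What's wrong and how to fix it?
Bug: COUNT(rating) skips NULLs, so groups with missing rating are undercounted

Fix: Replace COUNT(rating) with COUNT(*)

Corrected query:
SELECT genre, COUNT(*) FROM movies GROUP BY genre

Result:
genre  | COUNT(*)
-------+---------
Action | 2       
Comedy | 3       
Drama  | 2       
Horror | 1       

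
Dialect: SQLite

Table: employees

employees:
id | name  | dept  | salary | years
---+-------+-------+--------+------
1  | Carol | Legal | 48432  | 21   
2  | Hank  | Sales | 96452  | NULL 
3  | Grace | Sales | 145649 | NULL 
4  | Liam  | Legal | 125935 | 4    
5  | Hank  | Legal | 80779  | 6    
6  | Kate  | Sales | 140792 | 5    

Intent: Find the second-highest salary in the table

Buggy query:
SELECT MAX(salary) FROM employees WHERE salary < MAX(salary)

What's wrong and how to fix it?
Bug: The inner MAX is an aggregate inside WHERE, which is not allowed

Fix: Compute the overall MAX in a subquery, then take MAX of rows below it

Corrected query:
SELECT MAX(salary) FROM employees WHERE salary < (SELECT MAX(salary) FROM employees)

Result:
MAX(salary)
-----------
140792     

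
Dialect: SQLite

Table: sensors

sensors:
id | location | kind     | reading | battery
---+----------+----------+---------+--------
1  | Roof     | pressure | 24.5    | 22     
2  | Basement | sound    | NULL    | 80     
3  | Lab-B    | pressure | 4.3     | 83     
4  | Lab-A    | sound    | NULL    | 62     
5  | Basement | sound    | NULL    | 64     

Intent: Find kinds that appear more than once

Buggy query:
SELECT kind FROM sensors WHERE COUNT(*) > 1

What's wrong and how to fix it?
Bug: WHERE can't reference COUNT(*); aggregates are computed after WHERE

Fix: GROUP BY kind, then filter groups with HAVING COUNT(*) > 1

Corrected query:
SELECT kind FROM sensors GROUP BY kind HAVING COUNT(*) > 1

Result:
kind    
--------
pressure
sound   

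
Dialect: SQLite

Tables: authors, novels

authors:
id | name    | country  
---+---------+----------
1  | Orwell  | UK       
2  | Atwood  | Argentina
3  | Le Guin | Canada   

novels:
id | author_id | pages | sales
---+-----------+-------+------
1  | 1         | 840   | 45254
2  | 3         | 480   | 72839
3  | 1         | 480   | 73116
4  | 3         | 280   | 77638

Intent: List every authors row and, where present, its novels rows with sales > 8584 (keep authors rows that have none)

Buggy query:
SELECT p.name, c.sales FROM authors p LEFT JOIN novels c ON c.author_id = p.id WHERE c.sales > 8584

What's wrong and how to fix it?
Bug: Filtering c.sales in WHERE discards the NULL rows produced by LEFT JOIN, turning it into an inner join

Fix: Move the right-table condition into the ON clause so unmatched parents are kept

Corrected query:
SELECT p.name, c.sales FROM authors p LEFT JOIN novels c ON c.author_id = p.id AND c.sales > 8584

Result:
name    | sales
--------+------
Orwell  | 45254
Orwell  | 73116
Atwood  | NULL 
Le Guin | 72839
Le Guin | 77638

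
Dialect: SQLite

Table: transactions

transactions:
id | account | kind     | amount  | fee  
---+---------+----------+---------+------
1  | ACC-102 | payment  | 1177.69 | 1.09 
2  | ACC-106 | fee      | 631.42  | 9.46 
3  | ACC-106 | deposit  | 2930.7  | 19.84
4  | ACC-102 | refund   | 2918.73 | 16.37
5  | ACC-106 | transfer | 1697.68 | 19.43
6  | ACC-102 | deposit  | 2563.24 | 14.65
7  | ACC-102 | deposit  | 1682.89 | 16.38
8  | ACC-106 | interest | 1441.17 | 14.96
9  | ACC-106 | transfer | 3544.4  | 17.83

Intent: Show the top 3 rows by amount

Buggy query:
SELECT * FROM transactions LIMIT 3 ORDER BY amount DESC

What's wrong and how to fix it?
Bug: ORDER BY cannot follow LIMIT; LIMIT is the final clause

Fix: Sort with ORDER BY, then apply LIMIT

Corrected query:
SELECT * FROM transactions ORDER BY amount DESC LIMIT 3

Result:
id | account | kind     | amount  | fee  
---+---------+----------+---------+------
9  | ACC-106 | transfer | 3544.4  | 17.83
3  | ACC-106 | deposit  | 2930.7  | 19.84
4  | ACC-102 | refund   | 2918.73 | 16.37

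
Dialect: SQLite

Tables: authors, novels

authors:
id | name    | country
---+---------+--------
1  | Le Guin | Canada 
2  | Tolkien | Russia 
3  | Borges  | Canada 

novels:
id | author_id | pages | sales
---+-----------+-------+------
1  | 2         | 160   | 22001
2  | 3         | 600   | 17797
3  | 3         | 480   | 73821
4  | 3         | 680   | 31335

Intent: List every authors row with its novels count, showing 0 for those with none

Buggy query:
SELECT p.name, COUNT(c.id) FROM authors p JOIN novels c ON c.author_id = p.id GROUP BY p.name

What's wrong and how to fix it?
Bug: An inner join excludes parents with zero children

Fix: Use LEFT JOIN so parents without children still appear (COUNT(c.id) gives 0)

Corrected query:
SELECT p.name, COUNT(c.id) FROM authors p LEFT JOIN novels c ON c.author_id = p.id GROUP BY p.name

Result:
name    | COUNT(c.id)
--------+------------
Borges  | 3          
Le Guin | 0          
Tolkien | 1          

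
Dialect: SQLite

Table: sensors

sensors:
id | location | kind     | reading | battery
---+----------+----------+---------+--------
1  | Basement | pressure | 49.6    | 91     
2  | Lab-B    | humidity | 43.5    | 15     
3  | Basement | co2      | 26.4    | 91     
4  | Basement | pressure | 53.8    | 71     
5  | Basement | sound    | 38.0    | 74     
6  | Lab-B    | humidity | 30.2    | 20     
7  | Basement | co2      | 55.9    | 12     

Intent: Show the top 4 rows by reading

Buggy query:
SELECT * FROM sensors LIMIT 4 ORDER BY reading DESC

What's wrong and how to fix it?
Bug: LIMIT must come after ORDER BY

Fix: Sort with ORDER BY, then apply LIMIT

Corrected query:
SELECT * FROM sensors ORDER BY reading DESC LIMIT 4

Result:
id | location | kind     | reading | battery
---+----------+----------+---------+--------
7  | Basement | co2      | 55.9    | 12     
4  | Basement | pressure | 53.8    | 71     
1  | Basement | pressure | 49.6    | 91     
2  | Lab-B    | humidity | 43.5    | 15     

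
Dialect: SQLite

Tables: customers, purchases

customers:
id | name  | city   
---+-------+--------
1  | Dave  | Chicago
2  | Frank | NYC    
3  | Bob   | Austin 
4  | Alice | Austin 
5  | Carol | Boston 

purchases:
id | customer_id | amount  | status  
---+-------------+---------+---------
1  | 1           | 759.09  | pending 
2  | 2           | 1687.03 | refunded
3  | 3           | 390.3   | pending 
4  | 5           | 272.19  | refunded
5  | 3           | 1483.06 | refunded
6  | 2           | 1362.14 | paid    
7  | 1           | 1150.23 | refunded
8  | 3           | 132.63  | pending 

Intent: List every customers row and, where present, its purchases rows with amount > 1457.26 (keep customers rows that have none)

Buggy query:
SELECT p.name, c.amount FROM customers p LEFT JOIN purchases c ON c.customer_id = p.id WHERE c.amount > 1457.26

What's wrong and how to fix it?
Bug: A WHERE condition on the right-hand table after LEFT JOIN drops unmatched parents

Fix: Put 'c.amount > 1457.26' in the JOIN's ON clause instead of WHERE

Corrected query:
SELECT p.name, c.amount FROM customers p LEFT JOIN purchases c ON c.customer_id = p.id AND c.amount > 1457.26

Result:
name  | amount 
------+--------
Dave  | NULL   
Frank | 1687.03
Bob   | 1483.06
Alice | NULL   
Carol | NULL   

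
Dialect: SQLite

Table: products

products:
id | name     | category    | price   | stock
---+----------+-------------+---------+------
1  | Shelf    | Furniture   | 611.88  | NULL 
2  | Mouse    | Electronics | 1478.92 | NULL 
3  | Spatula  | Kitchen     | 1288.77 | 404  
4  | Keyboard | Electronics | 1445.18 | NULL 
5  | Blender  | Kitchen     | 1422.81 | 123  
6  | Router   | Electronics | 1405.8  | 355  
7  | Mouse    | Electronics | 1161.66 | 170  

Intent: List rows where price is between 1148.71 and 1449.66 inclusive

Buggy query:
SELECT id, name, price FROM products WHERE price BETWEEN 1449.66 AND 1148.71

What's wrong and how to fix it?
Bug: The bounds are reversed; BETWEEN a AND b requires a <= b to match anything

Fix: Write BETWEEN 1148.71 AND 1449.66

Corrected query:
SELECT id, name, price FROM products WHERE price BETWEEN 1148.71 AND 1449.66

Result:
id | name     | price  
---+----------+--------
3  | Spatula  | 1288.77
4  | Keyboard | 1445.18
5  | Blender  | 1422.81
6  | Router   | 1405.8 
7  | Mouse    | 1161.66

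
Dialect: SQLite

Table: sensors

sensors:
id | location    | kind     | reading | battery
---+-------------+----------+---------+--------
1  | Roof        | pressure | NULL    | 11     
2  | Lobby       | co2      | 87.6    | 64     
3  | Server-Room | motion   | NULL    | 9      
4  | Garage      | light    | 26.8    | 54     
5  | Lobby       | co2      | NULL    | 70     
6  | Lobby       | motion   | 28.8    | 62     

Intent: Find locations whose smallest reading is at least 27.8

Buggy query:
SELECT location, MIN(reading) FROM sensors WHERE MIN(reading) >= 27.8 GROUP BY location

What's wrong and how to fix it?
Bug: Aggregates like MIN are computed per group after WHERE runs

Fix: Use HAVING for the per-group MIN condition

Corrected query:
SELECT location, MIN(reading) FROM sensors GROUP BY location HAVING MIN(reading) >= 27.8

Result:
location | MIN(reading)
---------+-------------
Lobby    | 28.8        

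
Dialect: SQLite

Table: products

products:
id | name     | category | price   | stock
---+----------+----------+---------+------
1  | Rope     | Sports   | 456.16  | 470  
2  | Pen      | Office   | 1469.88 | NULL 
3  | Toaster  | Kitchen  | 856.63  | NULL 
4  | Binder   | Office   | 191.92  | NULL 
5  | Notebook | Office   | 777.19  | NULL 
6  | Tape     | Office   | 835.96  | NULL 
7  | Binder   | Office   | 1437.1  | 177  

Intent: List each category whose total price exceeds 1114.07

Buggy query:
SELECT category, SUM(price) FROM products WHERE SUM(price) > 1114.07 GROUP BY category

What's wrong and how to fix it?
Bug: SUM(price) is an aggregate, but WHERE filters rows before aggregation

Fix: Move the aggregate condition to a HAVING clause

Corrected query:
SELECT category, SUM(price) FROM products GROUP BY category HAVING SUM(price) > 1114.07

Result:
category | SUM(price)
---------+-----------
Office   | 4712.05   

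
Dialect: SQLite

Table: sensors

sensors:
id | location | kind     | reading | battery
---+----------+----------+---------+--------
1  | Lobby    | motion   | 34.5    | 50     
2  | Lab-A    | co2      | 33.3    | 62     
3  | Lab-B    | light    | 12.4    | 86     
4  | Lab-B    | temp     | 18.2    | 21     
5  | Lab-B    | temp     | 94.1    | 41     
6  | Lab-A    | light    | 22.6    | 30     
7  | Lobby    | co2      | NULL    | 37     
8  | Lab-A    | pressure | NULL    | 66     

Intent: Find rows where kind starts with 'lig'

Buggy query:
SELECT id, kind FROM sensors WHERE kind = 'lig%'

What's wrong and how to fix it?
Bug: '=' compares the literal string including the % character; pattern matching needs LIKE

Fix: Use LIKE for wildcard pattern matching

Corrected query:
SELECT id, kind FROM sensors WHERE kind LIKE 'lig%'

Result:
id | kind 
---+------
3  | light
6  | light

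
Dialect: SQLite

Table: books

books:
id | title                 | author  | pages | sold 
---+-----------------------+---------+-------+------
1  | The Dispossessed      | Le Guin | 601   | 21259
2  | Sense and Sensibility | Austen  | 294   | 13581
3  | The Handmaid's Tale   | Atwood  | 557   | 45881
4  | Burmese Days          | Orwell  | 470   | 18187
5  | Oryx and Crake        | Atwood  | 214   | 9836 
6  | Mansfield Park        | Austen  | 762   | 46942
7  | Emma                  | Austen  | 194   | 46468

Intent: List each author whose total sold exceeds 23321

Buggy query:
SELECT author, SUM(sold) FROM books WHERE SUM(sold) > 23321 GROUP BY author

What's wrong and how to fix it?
Bug: WHERE runs before GROUP BY, so aggregates aren't available there

Fix: Use HAVING (which filters groups after aggregation) instead of WHERE

Corrected query:
SELECT author, SUM(sold) FROM books GROUP BY author HAVING SUM(sold) > 23321

Result:
author | SUM(sold)
-------+----------
Atwood | 55717    
Austen | 106991   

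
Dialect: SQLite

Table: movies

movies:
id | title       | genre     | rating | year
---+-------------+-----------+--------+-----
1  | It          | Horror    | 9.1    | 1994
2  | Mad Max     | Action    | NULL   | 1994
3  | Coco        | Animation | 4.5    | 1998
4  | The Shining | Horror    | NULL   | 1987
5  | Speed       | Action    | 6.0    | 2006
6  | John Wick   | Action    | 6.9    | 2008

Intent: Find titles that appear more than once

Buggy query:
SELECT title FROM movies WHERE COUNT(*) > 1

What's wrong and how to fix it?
Bug: COUNT(*) is an aggregate and cannot be used in WHERE

Fix: GROUP BY title, then filter groups with HAVING COUNT(*) > 1

Corrected query:
SELECT title FROM movies GROUP BY title HAVING COUNT(*) > 1

Result:
(no rows)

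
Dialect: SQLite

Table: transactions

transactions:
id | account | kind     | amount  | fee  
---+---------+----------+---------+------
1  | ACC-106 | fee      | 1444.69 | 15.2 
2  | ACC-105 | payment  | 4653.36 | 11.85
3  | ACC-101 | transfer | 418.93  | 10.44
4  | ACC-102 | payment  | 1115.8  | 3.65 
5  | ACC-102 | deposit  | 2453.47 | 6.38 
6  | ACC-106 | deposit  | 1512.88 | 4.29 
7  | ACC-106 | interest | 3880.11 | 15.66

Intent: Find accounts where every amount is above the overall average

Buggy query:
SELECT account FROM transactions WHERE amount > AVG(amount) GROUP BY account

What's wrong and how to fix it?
Bug: AVG() is an aggregate; it can't sit directly in WHERE

Fix: Compute the overall average in a scalar subquery and compare each group's MIN against it in HAVING

Corrected query:
SELECT account FROM transactions GROUP BY account HAVING MIN(amount) > (SELECT AVG(amount) FROM transactions)

Result:
account
-------
ACC-105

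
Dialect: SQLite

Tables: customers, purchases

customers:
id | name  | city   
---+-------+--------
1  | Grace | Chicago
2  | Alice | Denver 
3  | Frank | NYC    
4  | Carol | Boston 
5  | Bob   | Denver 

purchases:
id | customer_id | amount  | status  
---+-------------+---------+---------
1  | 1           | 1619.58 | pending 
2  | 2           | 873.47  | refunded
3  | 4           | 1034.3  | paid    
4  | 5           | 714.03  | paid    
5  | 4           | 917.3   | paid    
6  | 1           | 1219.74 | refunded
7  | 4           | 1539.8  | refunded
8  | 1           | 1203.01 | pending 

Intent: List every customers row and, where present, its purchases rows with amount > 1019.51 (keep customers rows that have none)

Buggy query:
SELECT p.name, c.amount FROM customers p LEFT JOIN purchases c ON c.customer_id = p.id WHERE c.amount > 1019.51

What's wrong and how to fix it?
Bug: A WHERE condition on the right-hand table after LEFT JOIN drops unmatched parents

Fix: Move the right-table condition into the ON clause so unmatched parents are kept

Corrected query:
SELECT p.name, c.amount FROM customers p LEFT JOIN purchases c ON c.customer_id = p.id AND c.amount > 1019.51

Result:
name  | amount 
------+--------
Grace | 1203.01
Grace | 1219.74
Grace | 1619.58
Alice | NULL   
Frank | NULL   
Carol | 1034.3 
Carol | 1539.8 
Bob   | NULL   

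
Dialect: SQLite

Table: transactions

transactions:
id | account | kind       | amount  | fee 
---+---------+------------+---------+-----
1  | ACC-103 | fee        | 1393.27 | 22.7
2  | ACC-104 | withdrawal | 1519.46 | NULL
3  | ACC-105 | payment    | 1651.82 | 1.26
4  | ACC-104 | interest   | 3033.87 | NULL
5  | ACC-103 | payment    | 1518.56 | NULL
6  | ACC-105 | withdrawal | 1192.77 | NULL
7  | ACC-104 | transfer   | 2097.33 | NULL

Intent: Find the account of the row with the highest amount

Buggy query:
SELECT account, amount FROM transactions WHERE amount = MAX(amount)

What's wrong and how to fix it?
Bug: WHERE is evaluated per row; an aggregate over the whole table isn't defined there

Fix: Wrap MAX in a scalar subquery so WHERE compares against a single value

Corrected query:
SELECT account, amount FROM transactions WHERE amount = (SELECT MAX(amount) FROM transactions)

Result:
account | amount 
--------+--------
ACC-104 | 3033.87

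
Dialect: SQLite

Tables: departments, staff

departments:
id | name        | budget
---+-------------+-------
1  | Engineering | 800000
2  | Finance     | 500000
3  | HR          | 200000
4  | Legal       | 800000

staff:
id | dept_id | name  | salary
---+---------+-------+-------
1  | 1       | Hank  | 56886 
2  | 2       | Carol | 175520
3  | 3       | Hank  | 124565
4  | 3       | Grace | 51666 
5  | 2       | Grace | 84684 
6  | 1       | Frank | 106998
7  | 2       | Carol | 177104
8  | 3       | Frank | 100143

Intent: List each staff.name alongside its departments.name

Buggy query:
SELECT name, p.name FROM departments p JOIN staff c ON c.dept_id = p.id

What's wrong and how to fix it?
Bug: Both tables have a 'name' column; the unqualified reference is ambiguous

Fix: Qualify the column with its table alias (c.name)

Corrected query:
SELECT c.name, p.name FROM departments p JOIN staff c ON c.dept_id = p.id

Result:
name  | name       
------+------------
Hank  | Engineering
Carol | Finance    
Hank  | HR         
Grace | HR         
Grace | Finance    
Frank | Engineering
Carol | Finance    
Frank | HR         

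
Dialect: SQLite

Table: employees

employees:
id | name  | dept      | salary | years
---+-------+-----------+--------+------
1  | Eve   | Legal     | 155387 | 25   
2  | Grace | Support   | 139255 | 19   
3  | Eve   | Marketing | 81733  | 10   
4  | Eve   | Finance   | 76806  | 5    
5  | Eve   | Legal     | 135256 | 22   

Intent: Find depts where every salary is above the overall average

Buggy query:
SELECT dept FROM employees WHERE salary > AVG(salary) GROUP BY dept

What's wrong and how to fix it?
Bug: AVG() is an aggregate; it can't sit directly in WHERE

Fix: Compute the overall average in a scalar subquery and compare each group's MIN against it in HAVING

Corrected query:
SELECT dept FROM employees GROUP BY dept HAVING MIN(salary) > (SELECT AVG(salary) FROM employees)

Result:
dept   
-------
Legal  
Support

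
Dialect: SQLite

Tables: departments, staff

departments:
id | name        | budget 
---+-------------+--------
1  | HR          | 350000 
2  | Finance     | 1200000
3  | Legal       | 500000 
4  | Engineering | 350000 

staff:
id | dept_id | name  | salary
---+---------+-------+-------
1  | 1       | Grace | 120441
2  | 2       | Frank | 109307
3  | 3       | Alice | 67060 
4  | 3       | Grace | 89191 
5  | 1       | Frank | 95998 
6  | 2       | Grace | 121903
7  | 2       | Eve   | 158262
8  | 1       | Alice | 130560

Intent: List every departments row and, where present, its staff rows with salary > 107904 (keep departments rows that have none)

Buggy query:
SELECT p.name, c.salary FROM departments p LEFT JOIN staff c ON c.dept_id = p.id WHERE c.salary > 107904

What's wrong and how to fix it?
Bug: Filtering c.salary in WHERE discards the NULL rows produced by LEFT JOIN, turning it into an inner join

Fix: Move the right-table condition into the ON clause so unmatched parents are kept

Corrected query:
SELECT p.name, c.salary FROM departments p LEFT JOIN staff c ON c.dept_id = p.id AND c.salary > 107904

Result:
name        | salary
------------+-------
HR          | 120441
HR          | 130560
Finance     | 109307
Finance     | 121903
Finance     | 158262
Legal       | NULL  
Engineering | NULL  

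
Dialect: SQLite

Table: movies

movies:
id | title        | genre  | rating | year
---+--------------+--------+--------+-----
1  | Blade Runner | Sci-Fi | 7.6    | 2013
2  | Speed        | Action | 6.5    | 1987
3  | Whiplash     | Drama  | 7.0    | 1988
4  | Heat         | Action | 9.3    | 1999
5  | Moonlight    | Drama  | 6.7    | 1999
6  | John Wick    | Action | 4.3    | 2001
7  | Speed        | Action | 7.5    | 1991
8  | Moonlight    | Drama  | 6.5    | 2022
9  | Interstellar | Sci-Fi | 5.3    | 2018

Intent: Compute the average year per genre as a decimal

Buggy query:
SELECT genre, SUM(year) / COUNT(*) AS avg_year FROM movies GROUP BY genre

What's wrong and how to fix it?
Bug: SUM(year) and COUNT(*) are both integers; the division truncates the fractional part

Fix: Multiply by 1.0 (or CAST to REAL) to force floating-point division

Corrected query:
SELECT genre, SUM(year) * 1.0 / COUNT(*) AS avg_year FROM movies GROUP BY genre

Result:
genre  | avg_year
-------+---------
Action | 1994.5  
Drama  | 2003    
Sci-Fi | 2015.5  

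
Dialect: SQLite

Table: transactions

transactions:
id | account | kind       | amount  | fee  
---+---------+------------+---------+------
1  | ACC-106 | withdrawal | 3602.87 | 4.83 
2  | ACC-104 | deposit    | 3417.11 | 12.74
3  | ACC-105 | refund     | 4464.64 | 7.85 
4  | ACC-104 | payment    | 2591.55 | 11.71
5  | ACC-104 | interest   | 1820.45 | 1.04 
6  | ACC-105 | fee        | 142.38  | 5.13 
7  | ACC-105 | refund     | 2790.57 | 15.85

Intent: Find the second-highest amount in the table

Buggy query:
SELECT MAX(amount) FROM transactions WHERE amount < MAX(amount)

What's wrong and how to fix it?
Bug: MAX(amount) on the right of the comparison is an aggregate-in-WHERE error

Fix: Compute the overall MAX in a subquery, then take MAX of rows below it

Corrected query:
SELECT MAX(amount) FROM transactions WHERE amount < (SELECT MAX(amount) FROM transactions)

Result:
MAX(amount)
-----------
3602.87    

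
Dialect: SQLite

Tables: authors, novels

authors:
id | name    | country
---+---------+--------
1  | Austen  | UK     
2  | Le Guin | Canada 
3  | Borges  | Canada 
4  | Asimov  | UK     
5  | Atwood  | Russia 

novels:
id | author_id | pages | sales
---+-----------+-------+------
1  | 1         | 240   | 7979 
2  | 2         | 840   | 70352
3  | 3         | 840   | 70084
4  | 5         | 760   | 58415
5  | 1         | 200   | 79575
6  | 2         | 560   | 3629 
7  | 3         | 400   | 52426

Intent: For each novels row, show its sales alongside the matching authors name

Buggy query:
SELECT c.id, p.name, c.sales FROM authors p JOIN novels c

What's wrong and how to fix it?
Bug: Missing join condition: each novels row is matched to all authors rows instead of just its own

Fix: Specify the join condition linking the foreign key to the parent id

Corrected query:
SELECT c.id, p.name, c.sales FROM authors p JOIN novels c ON c.author_id = p.id

Result:
id | name    | sales
---+---------+------
1  | Austen  | 7979 
2  | Le Guin | 70352
3  | Borges  | 70084
4  | Atwood  | 58415
5  | Austen  | 79575
6  | Le Guin | 3629 
7  | Borges  | 52426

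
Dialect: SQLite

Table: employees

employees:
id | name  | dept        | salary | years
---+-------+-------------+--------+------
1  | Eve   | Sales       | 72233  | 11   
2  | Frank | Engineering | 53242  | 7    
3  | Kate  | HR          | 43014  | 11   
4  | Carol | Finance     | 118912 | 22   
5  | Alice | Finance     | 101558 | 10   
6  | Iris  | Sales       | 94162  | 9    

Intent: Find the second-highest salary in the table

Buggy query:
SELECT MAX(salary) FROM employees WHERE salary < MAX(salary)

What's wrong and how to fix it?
Bug: MAX(salary) on the right of the comparison is an aggregate-in-WHERE error

Fix: Put the inner MAX in a scalar subquery

Corrected query:
SELECT MAX(salary) FROM employees WHERE salary < (SELECT MAX(salary) FROM employees)

Result:
MAX(salary)
-----------
101558     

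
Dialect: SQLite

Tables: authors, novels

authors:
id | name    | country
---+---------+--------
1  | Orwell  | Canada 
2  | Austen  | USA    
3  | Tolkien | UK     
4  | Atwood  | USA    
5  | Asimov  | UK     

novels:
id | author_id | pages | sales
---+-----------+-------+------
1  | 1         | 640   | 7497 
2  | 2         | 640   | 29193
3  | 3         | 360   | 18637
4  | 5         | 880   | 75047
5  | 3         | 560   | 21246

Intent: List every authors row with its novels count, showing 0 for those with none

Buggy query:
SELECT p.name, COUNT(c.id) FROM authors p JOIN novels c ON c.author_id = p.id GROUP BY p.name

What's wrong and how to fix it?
Bug: INNER JOIN drops authors rows that have no matching novels rows

Fix: Use LEFT JOIN so parents without children still appear (COUNT(c.id) gives 0)

Corrected query:
SELECT p.name, COUNT(c.id) FROM authors p LEFT JOIN novels c ON c.author_id = p.id GROUP BY p.name

Result:
name    | COUNT(c.id)
--------+------------
Asimov  | 1          
Atwood  | 0          
Austen  | 1          
Orwell  | 1          
Tolkien | 2          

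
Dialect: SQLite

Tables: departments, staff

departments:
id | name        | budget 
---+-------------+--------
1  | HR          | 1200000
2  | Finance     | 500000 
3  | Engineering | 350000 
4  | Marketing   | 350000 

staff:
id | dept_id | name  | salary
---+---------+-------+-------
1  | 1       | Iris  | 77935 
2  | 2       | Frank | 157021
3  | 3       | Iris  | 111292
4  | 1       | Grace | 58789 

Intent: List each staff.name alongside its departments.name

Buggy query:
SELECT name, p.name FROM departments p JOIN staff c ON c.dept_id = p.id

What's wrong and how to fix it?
Bug: Both tables have a 'name' column; the unqualified reference is ambiguous

Fix: Prefix ambiguous columns with the table alias

Corrected query:
SELECT c.name, p.name FROM departments p JOIN staff c ON c.dept_id = p.id

Result:
name  | name       
------+------------
Iris  | HR         
Frank | Finance    
Iris  | Engineering
Grace | HR         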